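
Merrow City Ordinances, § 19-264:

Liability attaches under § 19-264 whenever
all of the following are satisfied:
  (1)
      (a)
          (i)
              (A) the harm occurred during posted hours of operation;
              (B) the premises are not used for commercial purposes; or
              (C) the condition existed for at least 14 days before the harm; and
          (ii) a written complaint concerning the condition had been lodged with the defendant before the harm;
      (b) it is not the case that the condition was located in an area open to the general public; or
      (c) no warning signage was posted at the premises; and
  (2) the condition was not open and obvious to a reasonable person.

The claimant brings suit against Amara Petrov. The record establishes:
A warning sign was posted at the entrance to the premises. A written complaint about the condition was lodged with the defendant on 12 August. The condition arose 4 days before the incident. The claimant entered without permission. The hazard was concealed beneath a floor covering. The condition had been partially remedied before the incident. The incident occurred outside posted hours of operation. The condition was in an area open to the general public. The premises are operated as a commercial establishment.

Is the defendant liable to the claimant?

(A) during posted hours — not met.
(B) not (commercial use) — not met.
(C) condition ≥14 days old — not satisfied.
(i) = F OR F OR F = false.
(ii) complaint lodged — holds.
So (a) is not satisfied (F AND T).
(b) not (public area) — fails.
(c) no signage posted — not met.
So (1) is not satisfied (F OR F OR F).
(2) not open/obvious — met.
Overall: F AND T → false.

No — not liable.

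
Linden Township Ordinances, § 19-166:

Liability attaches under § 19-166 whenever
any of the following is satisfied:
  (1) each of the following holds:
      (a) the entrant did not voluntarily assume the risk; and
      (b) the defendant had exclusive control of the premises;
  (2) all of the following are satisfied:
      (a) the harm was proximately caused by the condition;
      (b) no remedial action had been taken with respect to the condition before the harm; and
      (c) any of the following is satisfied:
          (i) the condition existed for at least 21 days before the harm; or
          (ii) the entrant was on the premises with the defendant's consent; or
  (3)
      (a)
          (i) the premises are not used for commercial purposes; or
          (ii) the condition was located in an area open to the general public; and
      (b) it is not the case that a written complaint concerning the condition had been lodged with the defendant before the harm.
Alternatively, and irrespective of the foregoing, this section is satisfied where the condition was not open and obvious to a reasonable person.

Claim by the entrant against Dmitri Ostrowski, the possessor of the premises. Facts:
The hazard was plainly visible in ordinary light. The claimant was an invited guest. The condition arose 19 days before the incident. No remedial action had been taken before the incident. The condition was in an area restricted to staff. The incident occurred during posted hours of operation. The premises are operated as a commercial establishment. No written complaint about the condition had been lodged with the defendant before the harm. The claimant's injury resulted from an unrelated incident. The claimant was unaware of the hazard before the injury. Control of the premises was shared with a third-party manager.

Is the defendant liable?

(a) no assumed risk — satisfied.
(b) exclusive control — not met.
(1): T AND F → false.
(a) proximate cause — fails.
(b) no remedial action — holds.
(i) condition ≥21 days old — not met.
(ii) consent to enter — satisfied.
(c) = F OR T = true.
(2) = F AND T AND T = false.
(i) not (commercial use) — not met.
(ii) public area — not met.
(a) = F OR F = false.
(b) not (complaint lodged) — met.
So (3) is not satisfied (F AND T).
So Overall is not satisfied (F OR F OR F).
Exception (not open/obvious) — not satisfied.
Result: main false OR exception false → false.

No — not liable.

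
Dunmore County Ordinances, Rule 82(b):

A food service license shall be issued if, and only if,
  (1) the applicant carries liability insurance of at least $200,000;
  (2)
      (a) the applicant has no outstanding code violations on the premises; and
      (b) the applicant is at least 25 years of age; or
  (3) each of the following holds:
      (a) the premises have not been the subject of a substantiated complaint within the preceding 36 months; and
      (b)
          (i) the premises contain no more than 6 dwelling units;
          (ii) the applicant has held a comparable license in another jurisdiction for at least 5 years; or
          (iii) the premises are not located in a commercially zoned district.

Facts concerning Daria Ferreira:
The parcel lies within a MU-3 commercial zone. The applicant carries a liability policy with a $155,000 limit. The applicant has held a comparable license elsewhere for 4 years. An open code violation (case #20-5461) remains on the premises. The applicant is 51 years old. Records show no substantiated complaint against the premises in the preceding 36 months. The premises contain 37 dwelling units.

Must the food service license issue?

(1) insurance ≥ $200,000 — not met.
(a) no code violations — not satisfied.
(b) age ≥ 25 — satisfied.
(2) = F AND T = false.
(a) no complaint in 36 mo. — met.
(i) ≤ 6 units — not met.
(ii) prior license ≥ 5 yr — not satisfied.
(iii) not (commercially zoned) — not satisfied.
(b): F OR F OR F → false.
So (3) is not satisfied (T AND F).
Overall = F OR F OR F = false.

No — denied.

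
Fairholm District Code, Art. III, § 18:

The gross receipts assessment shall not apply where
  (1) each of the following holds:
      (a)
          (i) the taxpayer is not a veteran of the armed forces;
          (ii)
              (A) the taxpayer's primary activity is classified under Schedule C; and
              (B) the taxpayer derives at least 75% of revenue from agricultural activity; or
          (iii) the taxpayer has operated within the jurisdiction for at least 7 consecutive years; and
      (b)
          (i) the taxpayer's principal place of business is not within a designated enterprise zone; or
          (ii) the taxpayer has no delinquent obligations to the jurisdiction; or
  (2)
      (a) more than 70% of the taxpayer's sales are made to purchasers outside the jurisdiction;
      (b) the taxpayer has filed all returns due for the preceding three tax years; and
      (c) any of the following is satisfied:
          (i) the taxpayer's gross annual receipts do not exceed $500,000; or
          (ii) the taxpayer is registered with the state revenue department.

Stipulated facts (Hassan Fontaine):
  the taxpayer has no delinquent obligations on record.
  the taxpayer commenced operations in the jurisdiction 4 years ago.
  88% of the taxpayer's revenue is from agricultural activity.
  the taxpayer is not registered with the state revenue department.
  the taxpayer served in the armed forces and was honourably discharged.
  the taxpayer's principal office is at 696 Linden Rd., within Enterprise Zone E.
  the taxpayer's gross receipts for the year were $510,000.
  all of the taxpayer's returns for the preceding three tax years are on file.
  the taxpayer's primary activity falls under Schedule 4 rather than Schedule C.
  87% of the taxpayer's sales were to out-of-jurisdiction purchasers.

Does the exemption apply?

(i) not (veteran) — not met.
(A) Schedule C activity — not met.
(B) ≥75% agricultural — holds.
(ii): F AND T → false.
(iii) ≥ 7 yrs in jurisdiction — not met.
So (a) is not satisfied (F OR F OR F).
(i) not (in enterprise zone) — not met.
(ii) no delinquency — met.
(b): F OR T → true.
(1): F AND T → false.
(a) >70% out-of-jur. sales — satisfied.
(b) returns current — satisfied.
(i) receipts ≤ $500,000 — not met.
(ii) state-registered — not met.
(c): F OR F → false.
(2): T AND T AND F → false.
So Overall is not satisfied (F OR F).

No — not exempt.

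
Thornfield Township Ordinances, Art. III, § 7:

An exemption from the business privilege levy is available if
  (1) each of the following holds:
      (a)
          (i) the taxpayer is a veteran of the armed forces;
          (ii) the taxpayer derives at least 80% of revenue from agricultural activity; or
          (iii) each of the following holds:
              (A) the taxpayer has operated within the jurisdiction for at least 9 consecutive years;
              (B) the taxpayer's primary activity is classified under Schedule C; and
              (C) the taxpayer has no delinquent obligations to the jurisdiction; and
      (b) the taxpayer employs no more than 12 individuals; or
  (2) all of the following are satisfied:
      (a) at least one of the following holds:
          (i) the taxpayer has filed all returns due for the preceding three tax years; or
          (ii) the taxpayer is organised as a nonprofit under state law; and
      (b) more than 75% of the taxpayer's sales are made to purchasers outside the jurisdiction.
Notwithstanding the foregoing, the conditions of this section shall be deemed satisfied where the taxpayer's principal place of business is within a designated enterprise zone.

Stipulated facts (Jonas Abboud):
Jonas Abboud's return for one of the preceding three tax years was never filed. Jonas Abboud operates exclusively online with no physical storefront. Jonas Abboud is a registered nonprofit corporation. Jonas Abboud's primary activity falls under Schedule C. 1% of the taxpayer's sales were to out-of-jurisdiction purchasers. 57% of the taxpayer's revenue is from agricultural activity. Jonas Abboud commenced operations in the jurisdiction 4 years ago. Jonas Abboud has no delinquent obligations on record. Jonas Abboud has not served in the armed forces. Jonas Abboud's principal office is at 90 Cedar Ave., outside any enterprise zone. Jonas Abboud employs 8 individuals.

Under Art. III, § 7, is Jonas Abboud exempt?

No — not exempt.

(i) veteran — not met.
(ii) ≥80% agricultural — fails.
(A) ≥ 9 yrs in jurisdiction — not met.
(B) Schedule C activity — holds.
(C) no delinquency — holds.
So (iii) is not satisfied (F AND T AND T).
(a): F OR F OR F → false.
(b) ≤ 12 employees — holds.
(1): F AND T → false.
(i) returns current — fails.
(ii) nonprofit — holds.
(a) = F OR T = true.
(b) >75% out-of-jur. sales — fails.
(2) = T AND F = false.
Overall: F OR F → false.
Exception (in enterprise zone) — not satisfied.
Result: main false OR exception false → false.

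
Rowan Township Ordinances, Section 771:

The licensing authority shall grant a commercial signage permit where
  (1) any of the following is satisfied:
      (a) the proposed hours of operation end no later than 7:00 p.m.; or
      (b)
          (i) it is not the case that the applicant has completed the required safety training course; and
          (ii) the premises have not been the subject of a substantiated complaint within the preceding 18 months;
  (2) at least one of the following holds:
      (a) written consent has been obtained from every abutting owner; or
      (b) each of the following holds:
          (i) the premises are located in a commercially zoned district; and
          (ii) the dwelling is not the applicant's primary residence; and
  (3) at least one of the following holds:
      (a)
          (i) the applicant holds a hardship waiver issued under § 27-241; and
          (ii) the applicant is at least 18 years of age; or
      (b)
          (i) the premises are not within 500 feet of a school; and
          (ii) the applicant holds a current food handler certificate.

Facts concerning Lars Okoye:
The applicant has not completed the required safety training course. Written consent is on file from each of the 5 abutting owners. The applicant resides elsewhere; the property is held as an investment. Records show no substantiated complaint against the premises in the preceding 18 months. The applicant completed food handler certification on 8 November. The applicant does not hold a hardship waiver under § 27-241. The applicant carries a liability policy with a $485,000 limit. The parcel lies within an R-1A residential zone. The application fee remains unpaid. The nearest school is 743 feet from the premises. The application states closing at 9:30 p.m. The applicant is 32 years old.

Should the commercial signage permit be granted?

Yes — granted.

(a) closes by 7 p.m. — fails.
(i) not (safety training) — satisfied.
(ii) no complaint in 18 mo. — satisfied.
(b) = T AND T = true.
(1) = F OR T = true.
(a) all abutters consent — satisfied.
(i) commercially zoned — fails.
(ii) not (primary residence) — holds.
(b) = F AND T = false.
So (2) is satisfied (T OR F).
(i) hardship waiver — not met.
(ii) age ≥ 18 — met.
(a) = F AND T = false.
(i) ≥500 ft from school — holds.
(ii) food handler cert. — satisfied.
So (b) is satisfied (T AND T).
(3) = F OR T = true.
So Overall is satisfied (T AND T AND T).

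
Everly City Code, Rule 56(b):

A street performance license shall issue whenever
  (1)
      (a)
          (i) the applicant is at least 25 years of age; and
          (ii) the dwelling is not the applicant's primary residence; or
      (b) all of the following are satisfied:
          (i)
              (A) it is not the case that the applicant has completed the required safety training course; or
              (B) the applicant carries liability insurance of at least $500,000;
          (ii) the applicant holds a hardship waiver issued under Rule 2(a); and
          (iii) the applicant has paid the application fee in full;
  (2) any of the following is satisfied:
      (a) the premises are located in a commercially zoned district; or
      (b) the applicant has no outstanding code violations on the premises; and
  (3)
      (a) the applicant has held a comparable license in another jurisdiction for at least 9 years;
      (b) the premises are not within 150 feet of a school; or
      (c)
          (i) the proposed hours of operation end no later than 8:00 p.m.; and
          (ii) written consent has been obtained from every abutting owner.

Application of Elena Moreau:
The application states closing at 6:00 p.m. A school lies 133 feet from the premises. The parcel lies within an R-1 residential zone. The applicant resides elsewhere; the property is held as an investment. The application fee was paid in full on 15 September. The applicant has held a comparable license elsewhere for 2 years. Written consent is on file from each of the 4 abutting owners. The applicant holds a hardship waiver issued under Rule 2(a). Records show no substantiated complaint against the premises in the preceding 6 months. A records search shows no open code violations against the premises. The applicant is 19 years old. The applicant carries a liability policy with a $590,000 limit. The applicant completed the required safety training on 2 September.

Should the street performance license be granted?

Yes — granted.

(i) age ≥ 25 — not satisfied.
(ii) not (primary residence) — holds.
(a) = F AND T = false.
(A) not (safety training) — not satisfied.
(B) insurance ≥ $500,000 — satisfied.
(i): F OR T → true.
(ii) hardship waiver — holds.
(iii) fee paid — met.
So (b) is satisfied (T AND T AND T).
(1): F OR T → true.
(a) commercially zoned — not satisfied.
(b) no code violations — satisfied.
(2): F OR T → true.
(a) prior license ≥ 9 yr — not satisfied.
(b) ≥150 ft from school — not satisfied.
(i) closes by 8 p.m. — satisfied.
(ii) all abutters consent — satisfied.
(c) = T AND T = true.
(3): F OR F OR T → true.
Overall = T AND T AND T = true.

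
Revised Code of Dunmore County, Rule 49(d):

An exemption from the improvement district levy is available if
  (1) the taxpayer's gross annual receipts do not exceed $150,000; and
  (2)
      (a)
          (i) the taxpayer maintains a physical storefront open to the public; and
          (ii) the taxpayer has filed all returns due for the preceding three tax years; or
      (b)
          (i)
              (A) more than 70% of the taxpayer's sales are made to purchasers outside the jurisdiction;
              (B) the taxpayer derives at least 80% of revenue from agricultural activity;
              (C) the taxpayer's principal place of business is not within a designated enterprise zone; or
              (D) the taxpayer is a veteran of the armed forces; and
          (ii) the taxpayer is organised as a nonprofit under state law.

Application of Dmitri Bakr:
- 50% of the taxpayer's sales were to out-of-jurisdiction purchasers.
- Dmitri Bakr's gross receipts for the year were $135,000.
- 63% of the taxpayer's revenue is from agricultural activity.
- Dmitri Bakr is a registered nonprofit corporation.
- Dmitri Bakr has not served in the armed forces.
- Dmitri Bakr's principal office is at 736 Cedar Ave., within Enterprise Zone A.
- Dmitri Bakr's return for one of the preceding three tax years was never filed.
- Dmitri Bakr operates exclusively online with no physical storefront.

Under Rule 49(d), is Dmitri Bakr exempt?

(1) receipts ≤ $150,000 — met.
(i) has storefront — not satisfied.
(ii) returns current — not met.
(a): F AND F → false.
(A) >70% out-of-jur. sales — not met.
(B) ≥80% agricultural — not satisfied.
(C) not (in enterprise zone) — not met.
(D) veteran — fails.
So (i) is not satisfied (F OR F OR F OR F).
(ii) nonprofit — satisfied.
(b): F AND T → false.
(2) = F OR F = false.
Overall: T AND F → false.

No — not exempt.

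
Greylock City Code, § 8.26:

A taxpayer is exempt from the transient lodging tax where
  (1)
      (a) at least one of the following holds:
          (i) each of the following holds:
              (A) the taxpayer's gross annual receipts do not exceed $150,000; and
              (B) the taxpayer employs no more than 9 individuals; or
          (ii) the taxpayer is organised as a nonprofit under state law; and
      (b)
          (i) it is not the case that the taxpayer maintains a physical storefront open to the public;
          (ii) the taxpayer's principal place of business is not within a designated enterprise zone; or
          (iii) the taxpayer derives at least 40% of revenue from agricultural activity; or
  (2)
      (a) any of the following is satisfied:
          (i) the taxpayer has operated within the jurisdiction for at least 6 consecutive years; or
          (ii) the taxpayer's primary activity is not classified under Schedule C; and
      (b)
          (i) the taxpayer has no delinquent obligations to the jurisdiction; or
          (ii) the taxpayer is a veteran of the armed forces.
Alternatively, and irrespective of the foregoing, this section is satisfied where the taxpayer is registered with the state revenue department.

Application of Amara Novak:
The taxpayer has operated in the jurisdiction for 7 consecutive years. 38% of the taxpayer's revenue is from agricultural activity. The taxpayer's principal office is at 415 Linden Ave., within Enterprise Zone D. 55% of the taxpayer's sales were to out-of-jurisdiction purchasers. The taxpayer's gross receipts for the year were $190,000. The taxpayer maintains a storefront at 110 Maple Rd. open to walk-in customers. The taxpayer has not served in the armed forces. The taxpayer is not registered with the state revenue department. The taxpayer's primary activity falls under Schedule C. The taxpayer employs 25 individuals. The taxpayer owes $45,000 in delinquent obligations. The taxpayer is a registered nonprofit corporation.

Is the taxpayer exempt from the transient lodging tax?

(A) receipts ≤ $150,000 — not met.
(B) ≤ 9 employees — not satisfied.
So (i) is not satisfied (F AND F).
(ii) nonprofit — satisfied.
(a): F OR T → true.
(i) not (has storefront) — not satisfied.
(ii) not (in enterprise zone) — not satisfied.
(iii) ≥40% agricultural — fails.
(b) = F OR F OR F = false.
So (1) is not satisfied (T AND F).
(i) ≥ 6 yrs in jurisdiction — holds.
(ii) not (Schedule C activity) — not satisfied.
(a): T OR F → true.
(i) no delinquency — fails.
(ii) veteran — not satisfied.
So (b) is not satisfied (F OR F).
(2): T AND F → false.
Overall: F OR F → false.
Exception (state-registered) — not satisfied.
Result: main false OR exception false → false.

No — not exempt.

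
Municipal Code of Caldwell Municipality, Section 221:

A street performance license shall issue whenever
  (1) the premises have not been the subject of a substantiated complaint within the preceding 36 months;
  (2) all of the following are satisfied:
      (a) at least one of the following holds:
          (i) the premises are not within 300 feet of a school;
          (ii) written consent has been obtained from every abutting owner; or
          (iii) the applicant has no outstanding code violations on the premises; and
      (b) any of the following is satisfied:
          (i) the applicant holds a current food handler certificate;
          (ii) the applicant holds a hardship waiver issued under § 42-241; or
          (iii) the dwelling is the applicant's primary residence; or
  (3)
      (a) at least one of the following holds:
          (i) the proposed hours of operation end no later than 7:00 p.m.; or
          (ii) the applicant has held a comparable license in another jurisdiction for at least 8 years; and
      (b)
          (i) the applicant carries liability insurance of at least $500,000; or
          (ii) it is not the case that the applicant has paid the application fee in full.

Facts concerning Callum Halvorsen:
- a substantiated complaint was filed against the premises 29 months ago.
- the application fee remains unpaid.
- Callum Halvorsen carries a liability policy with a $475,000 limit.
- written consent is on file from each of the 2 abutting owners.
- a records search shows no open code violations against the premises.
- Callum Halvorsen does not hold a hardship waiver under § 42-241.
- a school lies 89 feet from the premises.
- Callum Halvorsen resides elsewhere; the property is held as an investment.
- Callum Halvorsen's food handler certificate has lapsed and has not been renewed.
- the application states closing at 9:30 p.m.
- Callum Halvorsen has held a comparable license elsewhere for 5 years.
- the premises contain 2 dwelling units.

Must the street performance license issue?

No — denied.

(1) no complaint in 36 mo. — fails.
(i) ≥300 ft from school — fails.
(ii) all abutters consent — satisfied.
(iii) no code violations — met.
(a) = F OR T OR T = true.
(i) food handler cert. — not met.
(ii) hardship waiver — not satisfied.
(iii) primary residence — not satisfied.
So (b) is not satisfied (F OR F OR F).
So (2) is not satisfied (T AND F).
(i) closes by 7 p.m. — not satisfied.
(ii) prior license ≥ 8 yr — fails.
(a): F OR F → false.
(i) insurance ≥ $500,000 — not satisfied.
(ii) not (fee paid) — holds.
(b) = F OR T = true.
(3): F AND T → false.
Overall = F OR F OR F = false.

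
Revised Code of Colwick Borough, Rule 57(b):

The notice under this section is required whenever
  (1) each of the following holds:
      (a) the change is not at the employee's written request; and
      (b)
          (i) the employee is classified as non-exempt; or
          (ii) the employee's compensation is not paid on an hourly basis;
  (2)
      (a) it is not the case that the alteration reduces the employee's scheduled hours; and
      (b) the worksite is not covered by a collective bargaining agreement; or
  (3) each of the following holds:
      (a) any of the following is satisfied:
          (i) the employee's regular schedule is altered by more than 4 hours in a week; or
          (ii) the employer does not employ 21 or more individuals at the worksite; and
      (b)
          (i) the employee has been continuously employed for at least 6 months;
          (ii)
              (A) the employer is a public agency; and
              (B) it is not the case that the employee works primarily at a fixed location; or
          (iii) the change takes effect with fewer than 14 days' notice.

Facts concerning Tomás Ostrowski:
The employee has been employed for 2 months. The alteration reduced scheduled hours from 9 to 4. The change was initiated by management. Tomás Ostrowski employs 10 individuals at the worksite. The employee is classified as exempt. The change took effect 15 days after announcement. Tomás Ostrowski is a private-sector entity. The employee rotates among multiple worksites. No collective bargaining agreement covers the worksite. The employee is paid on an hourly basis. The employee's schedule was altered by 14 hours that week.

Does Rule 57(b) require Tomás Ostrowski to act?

(a) not employee-requested — met.
(i) non-exempt — fails.
(ii) not (hourly-paid) — not satisfied.
(b): F OR F → false.
(1): T AND F → false.
(a) not (hours reduced) — not met.
(b) no CBA — holds.
So (2) is not satisfied (F AND T).
(i) schedule shift > 4h — satisfied.
(ii) not (≥ 21 at site) — met.
(a): T OR T → true.
(i) tenure ≥ 6 mo. — not met.
(A) public agency — not met.
(B) not (fixed location) — holds.
(ii): F AND T → false.
(iii) < 14 days' notice — not satisfied.
(b) = F OR F OR F = false.
(3) = T AND F = false.
Overall: F OR F OR F → false.

No — not required.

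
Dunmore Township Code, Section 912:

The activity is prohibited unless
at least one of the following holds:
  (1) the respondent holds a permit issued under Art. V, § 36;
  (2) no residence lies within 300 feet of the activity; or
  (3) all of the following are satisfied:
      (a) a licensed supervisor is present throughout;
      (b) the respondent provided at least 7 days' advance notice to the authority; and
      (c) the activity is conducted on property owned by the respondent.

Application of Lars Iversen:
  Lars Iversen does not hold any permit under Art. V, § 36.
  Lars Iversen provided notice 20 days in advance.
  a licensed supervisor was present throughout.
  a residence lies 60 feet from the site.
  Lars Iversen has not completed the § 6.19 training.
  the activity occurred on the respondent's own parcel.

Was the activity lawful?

(1) holds permit — not satisfied.
(2) no residence in 300 ft — not satisfied.
(a) supervisor present — met.
(b) ≥7 days' notice — satisfied.
(c) own property — holds.
So (3) is satisfied (T AND T AND T).
Overall: F OR F OR T → true.

Yes — lawful.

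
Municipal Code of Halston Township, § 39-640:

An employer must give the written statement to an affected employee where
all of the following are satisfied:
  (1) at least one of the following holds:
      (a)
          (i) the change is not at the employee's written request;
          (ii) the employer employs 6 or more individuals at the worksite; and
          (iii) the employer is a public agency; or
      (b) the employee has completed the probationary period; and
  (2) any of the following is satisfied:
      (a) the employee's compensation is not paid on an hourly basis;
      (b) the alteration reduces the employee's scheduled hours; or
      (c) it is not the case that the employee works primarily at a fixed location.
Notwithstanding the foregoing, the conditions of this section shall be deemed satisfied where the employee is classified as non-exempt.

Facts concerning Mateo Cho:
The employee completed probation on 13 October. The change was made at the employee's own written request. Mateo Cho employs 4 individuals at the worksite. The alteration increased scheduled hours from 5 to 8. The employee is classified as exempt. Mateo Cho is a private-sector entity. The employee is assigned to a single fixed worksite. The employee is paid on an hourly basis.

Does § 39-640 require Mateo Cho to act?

No — not required.

(i) not employee-requested — fails.
(ii) ≥ 6 at site — not satisfied.
(iii) public agency — fails.
(a): F AND F AND F → false.
(b) past probation — met.
(1): F OR T → true.
(a) not (hourly-paid) — not satisfied.
(b) hours reduced — fails.
(c) not (fixed location) — not satisfied.
(2): F OR F OR F → false.
Overall = T AND F = false.
Exception (non-exempt) — not satisfied.
Result: main false OR exception false → false.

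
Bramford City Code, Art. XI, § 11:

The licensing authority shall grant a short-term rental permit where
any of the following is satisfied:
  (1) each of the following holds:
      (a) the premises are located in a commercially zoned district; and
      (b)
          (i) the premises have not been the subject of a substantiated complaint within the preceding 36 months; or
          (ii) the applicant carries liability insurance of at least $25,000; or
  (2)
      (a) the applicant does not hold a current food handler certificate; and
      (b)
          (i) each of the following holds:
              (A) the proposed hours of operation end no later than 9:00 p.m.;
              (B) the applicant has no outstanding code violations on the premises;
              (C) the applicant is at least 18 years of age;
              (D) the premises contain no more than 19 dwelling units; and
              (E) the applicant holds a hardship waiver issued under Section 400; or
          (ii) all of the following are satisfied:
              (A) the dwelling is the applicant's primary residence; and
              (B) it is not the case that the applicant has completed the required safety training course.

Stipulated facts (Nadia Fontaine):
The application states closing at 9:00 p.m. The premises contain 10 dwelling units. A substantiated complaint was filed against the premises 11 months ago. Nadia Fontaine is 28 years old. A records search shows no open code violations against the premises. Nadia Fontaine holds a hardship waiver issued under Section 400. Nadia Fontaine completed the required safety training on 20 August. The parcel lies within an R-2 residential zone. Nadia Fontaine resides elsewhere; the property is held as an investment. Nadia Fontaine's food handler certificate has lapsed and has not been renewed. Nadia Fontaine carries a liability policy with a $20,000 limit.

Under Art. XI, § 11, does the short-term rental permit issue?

Yes — granted.

(a) commercially zoned — not met.
(i) no complaint in 36 mo. — fails.
(ii) insurance ≥ $25,000 — not satisfied.
So (b) is not satisfied (F OR F).
(1) = F AND F = false.
(a) not (food handler cert.) — holds.
(A) closes by 9 p.m. — satisfied.
(B) no code violations — satisfied.
(C) age ≥ 18 — holds.
(D) ≤ 19 units — satisfied.
(E) hardship waiver — satisfied.
So (i) is satisfied (T AND T AND T AND T AND T).
(A) primary residence — not satisfied.
(B) not (safety training) — not met.
So (ii) is not satisfied (F AND F).
So (b) is satisfied (T OR F).
(2) = T AND T = true.
Overall: F OR T → true.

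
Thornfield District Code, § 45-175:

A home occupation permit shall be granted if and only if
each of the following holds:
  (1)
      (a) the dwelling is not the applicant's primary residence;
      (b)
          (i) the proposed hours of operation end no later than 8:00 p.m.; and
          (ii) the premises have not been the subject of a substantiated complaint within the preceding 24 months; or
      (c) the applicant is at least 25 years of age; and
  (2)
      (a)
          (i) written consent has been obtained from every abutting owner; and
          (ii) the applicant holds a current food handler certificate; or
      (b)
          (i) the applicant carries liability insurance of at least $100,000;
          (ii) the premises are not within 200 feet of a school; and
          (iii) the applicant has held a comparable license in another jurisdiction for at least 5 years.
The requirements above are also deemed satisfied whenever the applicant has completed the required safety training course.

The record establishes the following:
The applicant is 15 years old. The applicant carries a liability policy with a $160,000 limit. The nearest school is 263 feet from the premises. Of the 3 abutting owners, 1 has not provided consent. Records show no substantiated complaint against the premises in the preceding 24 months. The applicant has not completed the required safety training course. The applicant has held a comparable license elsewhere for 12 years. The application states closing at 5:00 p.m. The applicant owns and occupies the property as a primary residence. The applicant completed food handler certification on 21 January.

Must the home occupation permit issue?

Yes — granted.

(a) not (primary residence) — not met.
(i) closes by 8 p.m. — met.
(ii) no complaint in 24 mo. — met.
(b): T AND T → true.
(c) age ≥ 25 — not met.
(1): F OR T OR F → true.
(i) all abutters consent — fails.
(ii) food handler cert. — holds.
(a): F AND T → false.
(i) insurance ≥ $100,000 — satisfied.
(ii) ≥200 ft from school — met.
(iii) prior license ≥ 5 yr — holds.
(b) = T AND T AND T = true.
(2): F OR T → true.
Overall: T AND T → true.
Exception (safety training) — not satisfied.
Result: main true OR exception false → true.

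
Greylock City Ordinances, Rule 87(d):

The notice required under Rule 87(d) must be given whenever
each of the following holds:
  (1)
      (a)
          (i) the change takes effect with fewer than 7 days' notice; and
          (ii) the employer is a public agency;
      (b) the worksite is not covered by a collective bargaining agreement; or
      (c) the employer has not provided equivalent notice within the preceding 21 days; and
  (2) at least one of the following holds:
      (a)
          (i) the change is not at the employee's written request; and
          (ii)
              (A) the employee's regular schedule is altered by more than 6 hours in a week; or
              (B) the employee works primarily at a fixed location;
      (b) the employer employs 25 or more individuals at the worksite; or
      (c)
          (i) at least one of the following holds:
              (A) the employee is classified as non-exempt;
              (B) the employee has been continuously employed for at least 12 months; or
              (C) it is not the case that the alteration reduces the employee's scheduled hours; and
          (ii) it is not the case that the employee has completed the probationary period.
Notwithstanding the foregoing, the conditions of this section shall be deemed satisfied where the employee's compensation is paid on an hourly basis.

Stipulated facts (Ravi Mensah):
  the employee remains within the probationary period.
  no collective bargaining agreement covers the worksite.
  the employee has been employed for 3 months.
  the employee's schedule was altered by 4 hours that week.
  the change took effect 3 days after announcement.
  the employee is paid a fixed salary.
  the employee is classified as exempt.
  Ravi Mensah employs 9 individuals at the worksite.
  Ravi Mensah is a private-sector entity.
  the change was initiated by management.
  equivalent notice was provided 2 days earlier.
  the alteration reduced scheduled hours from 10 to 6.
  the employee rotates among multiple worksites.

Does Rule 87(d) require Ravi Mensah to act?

(i) < 7 days' notice — satisfied.
(ii) public agency — not met.
(a) = T AND F = false.
(b) no CBA — holds.
(c) no recent notice — not satisfied.
So (1) is satisfied (F OR T OR F).
(i) not employee-requested — holds.
(A) schedule shift > 6h — not met.
(B) fixed location — not satisfied.
(ii): F OR F → false.
So (a) is not satisfied (T AND F).
(b) ≥ 25 at site — not satisfied.
(A) non-exempt — fails.
(B) tenure ≥ 12 mo. — not met.
(C) not (hours reduced) — fails.
So (i) is not satisfied (F OR F OR F).
(ii) not (past probation) — met.
So (c) is not satisfied (F AND T).
(2): F OR F OR F → false.
Overall: T AND F → false.
Exception (hourly-paid) — not satisfied.
Result: main false OR exception false → false.

No — not required.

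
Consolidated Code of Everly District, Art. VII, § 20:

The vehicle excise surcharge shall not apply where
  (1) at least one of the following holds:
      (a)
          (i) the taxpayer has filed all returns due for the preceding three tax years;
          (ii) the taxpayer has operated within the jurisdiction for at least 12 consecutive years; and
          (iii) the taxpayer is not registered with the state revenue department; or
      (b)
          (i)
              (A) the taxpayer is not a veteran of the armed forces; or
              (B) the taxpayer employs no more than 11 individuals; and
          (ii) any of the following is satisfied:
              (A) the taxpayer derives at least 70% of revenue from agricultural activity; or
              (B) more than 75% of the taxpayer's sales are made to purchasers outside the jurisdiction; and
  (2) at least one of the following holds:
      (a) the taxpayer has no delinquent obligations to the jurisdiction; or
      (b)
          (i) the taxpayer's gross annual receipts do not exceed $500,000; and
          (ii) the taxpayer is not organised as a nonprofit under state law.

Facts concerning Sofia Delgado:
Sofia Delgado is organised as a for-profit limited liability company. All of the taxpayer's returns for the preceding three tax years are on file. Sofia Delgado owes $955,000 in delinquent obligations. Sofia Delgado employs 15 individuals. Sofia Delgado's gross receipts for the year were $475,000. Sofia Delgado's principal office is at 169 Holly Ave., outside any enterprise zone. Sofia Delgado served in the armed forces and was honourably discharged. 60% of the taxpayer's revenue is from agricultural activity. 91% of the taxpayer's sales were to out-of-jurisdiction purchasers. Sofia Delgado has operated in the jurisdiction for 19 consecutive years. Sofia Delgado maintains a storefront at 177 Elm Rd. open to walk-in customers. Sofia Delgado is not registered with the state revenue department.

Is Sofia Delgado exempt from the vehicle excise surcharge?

(i) returns current — holds.
(ii) ≥ 12 yrs in jurisdiction — satisfied.
(iii) not (state-registered) — holds.
So (a) is satisfied (T AND T AND T).
(A) not (veteran) — fails.
(B) ≤ 11 employees — not satisfied.
So (i) is not satisfied (F OR F).
(A) ≥70% agricultural — not met.
(B) >75% out-of-jur. sales — met.
(ii) = F OR T = true.
(b): F AND T → false.
(1): T OR F → true.
(a) no delinquency — not met.
(i) receipts ≤ $500,000 — met.
(ii) not (nonprofit) — holds.
(b) = T AND T = true.
So (2) is satisfied (F OR T).
Overall = T AND T = true.

Yes — exempt.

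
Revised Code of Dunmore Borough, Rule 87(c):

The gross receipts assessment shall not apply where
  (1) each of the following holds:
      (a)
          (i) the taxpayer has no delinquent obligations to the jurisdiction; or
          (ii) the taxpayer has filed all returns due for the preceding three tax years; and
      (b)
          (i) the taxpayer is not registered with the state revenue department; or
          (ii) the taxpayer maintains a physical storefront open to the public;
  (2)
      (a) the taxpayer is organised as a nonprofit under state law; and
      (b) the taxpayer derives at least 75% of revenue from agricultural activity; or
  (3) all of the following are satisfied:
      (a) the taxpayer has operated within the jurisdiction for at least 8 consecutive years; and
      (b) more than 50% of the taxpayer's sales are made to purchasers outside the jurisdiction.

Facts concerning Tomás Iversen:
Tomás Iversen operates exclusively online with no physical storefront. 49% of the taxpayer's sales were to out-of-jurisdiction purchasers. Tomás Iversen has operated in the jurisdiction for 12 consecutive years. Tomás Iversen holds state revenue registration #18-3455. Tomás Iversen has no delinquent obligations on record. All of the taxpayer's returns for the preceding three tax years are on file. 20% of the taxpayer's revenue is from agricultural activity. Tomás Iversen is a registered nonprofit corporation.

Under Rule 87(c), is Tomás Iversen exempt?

No — not exempt.

(i) no delinquency — holds.
(ii) returns current — holds.
So (a) is satisfied (T OR T).
(i) not (state-registered) — not met.
(ii) has storefront — not satisfied.
So (b) is not satisfied (F OR F).
(1) = T AND F = false.
(a) nonprofit — satisfied.
(b) ≥75% agricultural — not met.
So (2) is not satisfied (T AND F).
(a) ≥ 8 yrs in jurisdiction — holds.
(b) >50% out-of-jur. sales — fails.
(3) = T AND F = false.
Overall = F OR F OR F = false.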